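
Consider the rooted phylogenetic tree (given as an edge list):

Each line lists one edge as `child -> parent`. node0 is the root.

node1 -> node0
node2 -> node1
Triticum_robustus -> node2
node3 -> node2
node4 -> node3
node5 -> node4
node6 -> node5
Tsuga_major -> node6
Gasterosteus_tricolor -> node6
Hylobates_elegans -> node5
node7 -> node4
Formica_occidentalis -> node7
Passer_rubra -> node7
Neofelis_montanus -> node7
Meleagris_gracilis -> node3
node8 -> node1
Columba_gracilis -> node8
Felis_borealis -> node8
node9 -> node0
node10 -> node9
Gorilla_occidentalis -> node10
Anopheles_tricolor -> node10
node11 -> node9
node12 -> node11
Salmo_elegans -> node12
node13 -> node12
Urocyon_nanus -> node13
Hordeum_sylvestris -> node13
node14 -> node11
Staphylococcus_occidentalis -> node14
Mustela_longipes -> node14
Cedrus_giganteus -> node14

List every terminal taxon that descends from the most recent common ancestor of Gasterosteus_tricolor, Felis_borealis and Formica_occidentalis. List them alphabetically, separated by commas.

Columba_gracilis, Felis_borealis, Formica_occidentalis, Gasterosteus_tricolor, Hylobates_elegans, Meleagris_gracilis, Neofelis_montanus, Passer_rubra, Triticum_robustus, Tsuga_major

Tracing Gasterosteus_tricolor: it sits inside (Tsuga_major,Gasterosteus_tricolor).
Tracing Felis_borealis: it sits inside (Columba_gracilis,Felis_borealis).
Tracing Formica_occidentalis: it sits inside (Formica_occidentalis,Passer_rubra,Neofelis_montanus).
The smallest clade enclosing all 3 is ((Triticum_robustus,((((Tsuga_major,Gasterosteus_tricolor),Hylobates_elegans),(Formica_occidentalis,Passer_rubra,Neofelis_montanus)),Meleagris_gracilis)),(Columba_gracilis,Felis_borealis)); the answer is its 10 terminal taxa in alphabetical order.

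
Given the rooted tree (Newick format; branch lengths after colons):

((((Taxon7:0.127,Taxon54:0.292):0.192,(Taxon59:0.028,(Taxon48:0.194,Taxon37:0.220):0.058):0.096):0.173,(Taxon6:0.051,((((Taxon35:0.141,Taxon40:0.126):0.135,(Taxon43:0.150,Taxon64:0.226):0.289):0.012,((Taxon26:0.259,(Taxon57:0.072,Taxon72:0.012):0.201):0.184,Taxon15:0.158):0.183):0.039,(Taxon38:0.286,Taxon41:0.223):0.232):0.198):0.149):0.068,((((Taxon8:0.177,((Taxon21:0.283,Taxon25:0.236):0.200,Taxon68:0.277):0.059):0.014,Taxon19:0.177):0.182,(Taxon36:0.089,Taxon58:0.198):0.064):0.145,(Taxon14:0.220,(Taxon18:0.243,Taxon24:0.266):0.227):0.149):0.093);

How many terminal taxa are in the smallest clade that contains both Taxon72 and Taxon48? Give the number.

The MRCA of Taxon72 and Taxon48 is the node subtending (((Taxon7,Taxon54),(Taxon59,(Taxon48,Taxon37))),(Taxon6,((((Taxon35,Taxon40),(Taxon43,Taxon64)),((Taxon26,(Taxon57,Taxon72)),Taxon15)),(Taxon38,Taxon41)))).
That clade contains 16 terminal taxa: Taxon15, Taxon26, Taxon35, Taxon37, Taxon38, Taxon40, Taxon41, Taxon43, Taxon48, Taxon54, Taxon57, Taxon59, Taxon6, Taxon64, Taxon7, Taxon72.

16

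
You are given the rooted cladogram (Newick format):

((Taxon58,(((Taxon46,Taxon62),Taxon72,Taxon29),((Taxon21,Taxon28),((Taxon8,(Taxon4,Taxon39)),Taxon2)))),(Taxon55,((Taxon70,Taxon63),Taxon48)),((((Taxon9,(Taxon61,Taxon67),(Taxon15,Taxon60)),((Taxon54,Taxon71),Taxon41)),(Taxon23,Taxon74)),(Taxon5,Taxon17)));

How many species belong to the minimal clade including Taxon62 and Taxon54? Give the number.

27

The MRCA of Taxon62 and Taxon54 is the root, so the clade is the entire tree.
That clade contains 27 terminal taxa: Taxon15, Taxon17, Taxon2, Taxon21, Taxon23, Taxon28, Taxon29, Taxon39, Taxon4, Taxon41, Taxon46, Taxon48, Taxon5, Taxon54, Taxon55, Taxon58, Taxon60, Taxon61, Taxon62, Taxon63, Taxon67, Taxon70, Taxon71, Taxon72, Taxon74, Taxon8, Taxon9.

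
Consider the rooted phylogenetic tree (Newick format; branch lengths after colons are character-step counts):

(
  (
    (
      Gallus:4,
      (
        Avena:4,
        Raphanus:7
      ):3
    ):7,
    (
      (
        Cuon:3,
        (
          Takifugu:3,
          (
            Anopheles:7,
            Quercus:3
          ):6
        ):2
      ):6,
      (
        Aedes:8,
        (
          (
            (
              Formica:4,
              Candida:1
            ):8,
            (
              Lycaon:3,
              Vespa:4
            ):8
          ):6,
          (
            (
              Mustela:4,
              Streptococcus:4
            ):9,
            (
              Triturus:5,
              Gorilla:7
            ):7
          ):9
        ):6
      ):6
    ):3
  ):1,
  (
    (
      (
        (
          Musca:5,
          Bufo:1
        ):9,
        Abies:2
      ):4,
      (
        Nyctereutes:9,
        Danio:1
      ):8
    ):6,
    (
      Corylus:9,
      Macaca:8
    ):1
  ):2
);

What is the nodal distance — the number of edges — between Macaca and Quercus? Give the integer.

9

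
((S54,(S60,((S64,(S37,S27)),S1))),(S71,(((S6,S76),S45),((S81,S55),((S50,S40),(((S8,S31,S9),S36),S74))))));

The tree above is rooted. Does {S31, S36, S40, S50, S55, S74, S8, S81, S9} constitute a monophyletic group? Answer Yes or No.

Yes

The most recent common ancestor of these taxa subtends ((S81,S55),((S50,S40),(((S8,S31,S9),S36),S74))).
That clade has exactly 9 tips — every listed taxon and nothing else — so the group is monophyletic.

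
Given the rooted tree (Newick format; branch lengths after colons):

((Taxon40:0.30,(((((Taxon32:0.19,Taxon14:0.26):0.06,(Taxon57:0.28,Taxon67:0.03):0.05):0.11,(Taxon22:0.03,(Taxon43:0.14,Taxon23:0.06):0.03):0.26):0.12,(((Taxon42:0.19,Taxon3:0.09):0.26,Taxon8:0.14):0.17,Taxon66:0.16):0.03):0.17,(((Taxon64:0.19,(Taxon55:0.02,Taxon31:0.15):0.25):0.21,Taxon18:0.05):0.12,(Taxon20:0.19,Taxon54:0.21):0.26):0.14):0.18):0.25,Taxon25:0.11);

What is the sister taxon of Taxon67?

Taxon67 attaches to the tree at the node subtending (Taxon57,Taxon67).
The other lineage descending from that same node — the sister group — is the single tip Taxon57.

Taxon57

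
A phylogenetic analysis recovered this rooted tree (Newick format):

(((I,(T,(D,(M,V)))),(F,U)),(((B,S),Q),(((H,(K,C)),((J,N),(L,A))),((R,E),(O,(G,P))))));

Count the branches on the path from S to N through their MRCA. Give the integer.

The MRCA of S and N is the node subtending (((B,S),Q),(((H,(K,C)),((J,N),(L,A))),((R,E),(O,(G,P))))).
From S up to that node: 3 branches. From N up to the same node: 5 branches. Total: 3 + 5 = 8.

8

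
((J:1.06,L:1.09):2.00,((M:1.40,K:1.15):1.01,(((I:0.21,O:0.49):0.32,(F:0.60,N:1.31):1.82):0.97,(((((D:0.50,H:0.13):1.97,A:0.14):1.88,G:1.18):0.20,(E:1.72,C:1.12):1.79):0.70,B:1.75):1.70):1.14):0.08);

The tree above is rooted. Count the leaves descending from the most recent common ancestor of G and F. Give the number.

11

The MRCA of G and F is the node subtending (((I,O),(F,N)),(((((D,H),A),G),(E,C)),B)).
That clade contains 11 terminal taxa: A, B, C, D, E, F, G, H, I, N, O.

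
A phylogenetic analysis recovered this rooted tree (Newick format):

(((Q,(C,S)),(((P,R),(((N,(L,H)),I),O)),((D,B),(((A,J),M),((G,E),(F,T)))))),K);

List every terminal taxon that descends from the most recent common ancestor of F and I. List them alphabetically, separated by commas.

Tracing F: it sits inside (F,T).
Tracing I: it sits inside ((N,(L,H)),I).
The smallest clade enclosing both is (((P,R),(((N,(L,H)),I),O)),((D,B),(((A,J),M),((G,E),(F,T))))); the answer is its 16 terminal taxa in alphabetical order.

A, B, D, E, F, G, H, I, J, L, M, N, O, P, R, T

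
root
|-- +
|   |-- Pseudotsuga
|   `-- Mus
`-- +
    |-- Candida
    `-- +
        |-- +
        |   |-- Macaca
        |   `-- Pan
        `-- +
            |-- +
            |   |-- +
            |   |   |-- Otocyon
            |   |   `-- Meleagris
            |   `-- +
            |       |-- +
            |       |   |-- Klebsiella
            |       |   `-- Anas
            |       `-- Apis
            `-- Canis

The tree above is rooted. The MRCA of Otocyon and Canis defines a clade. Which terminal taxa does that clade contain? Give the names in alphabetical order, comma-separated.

Tracing Otocyon: it sits inside (Otocyon,Meleagris).
Tracing Canis: it sits inside (((Otocyon,Meleagris),((Klebsiella,Anas),Apis)),Canis).
The smallest clade enclosing both is (((Otocyon,Meleagris),((Klebsiella,Anas),Apis)),Canis); the answer is its 6 terminal taxa in alphabetical order.

Anas, Apis, Canis, Klebsiella, Meleagris, Otocyon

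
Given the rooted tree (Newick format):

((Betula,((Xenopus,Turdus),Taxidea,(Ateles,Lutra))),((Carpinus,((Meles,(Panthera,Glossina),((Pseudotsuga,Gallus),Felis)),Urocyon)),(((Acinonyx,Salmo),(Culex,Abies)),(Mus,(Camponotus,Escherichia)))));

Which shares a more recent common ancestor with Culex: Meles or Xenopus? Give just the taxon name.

Meles

The MRCA of Culex and Meles subtends ((Carpinus,((Meles,(Panthera,Glossina),((Pseudotsuga,Gallus),Felis)),Urocyon)),(((Acinonyx,Salmo),(Culex,Abies)),(Mus,(Camponotus,Escherichia)))) (15 taxa).
The MRCA of Culex and Xenopus is the root, subtending the entire tree (21 taxa).
The first is nested inside the second, so Culex shares a more recent common ancestor with Meles.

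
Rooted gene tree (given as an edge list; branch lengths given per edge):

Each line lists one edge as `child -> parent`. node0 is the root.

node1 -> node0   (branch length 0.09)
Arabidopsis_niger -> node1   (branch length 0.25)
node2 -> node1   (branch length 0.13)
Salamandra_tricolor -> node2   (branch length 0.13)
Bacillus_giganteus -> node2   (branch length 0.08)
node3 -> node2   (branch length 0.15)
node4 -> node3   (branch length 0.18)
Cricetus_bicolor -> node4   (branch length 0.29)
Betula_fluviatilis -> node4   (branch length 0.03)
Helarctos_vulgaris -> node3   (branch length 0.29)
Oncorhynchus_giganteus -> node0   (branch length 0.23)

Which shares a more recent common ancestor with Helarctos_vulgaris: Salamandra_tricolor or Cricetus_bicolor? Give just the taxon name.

The MRCA of Helarctos_vulgaris and Cricetus_bicolor subtends ((Cricetus_bicolor,Betula_fluviatilis),Helarctos_vulgaris) (3 taxa).
The MRCA of Helarctos_vulgaris and Salamandra_tricolor subtends (Salamandra_tricolor,Bacillus_giganteus,((Cricetus_bicolor,Betula_fluviatilis),Helarctos_vulgaris)) (5 taxa).
The first is nested inside the second, so Helarctos_vulgaris shares a more recent common ancestor with Cricetus_bicolor.

Cricetus_bicolor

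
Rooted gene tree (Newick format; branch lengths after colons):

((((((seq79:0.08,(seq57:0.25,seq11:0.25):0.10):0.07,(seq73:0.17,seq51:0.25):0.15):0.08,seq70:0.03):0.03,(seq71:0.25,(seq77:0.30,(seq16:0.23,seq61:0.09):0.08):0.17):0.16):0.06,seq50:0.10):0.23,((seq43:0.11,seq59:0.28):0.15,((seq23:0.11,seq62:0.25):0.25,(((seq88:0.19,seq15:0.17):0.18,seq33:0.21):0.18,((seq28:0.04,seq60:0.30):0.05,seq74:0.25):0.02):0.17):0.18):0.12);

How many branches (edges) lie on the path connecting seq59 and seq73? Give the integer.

9

The MRCA of seq59 and seq73 is the root of the tree.
From seq59 up to that node: 3 branches. From seq73 up to the same node: 6 branches. Total: 3 + 6 = 9.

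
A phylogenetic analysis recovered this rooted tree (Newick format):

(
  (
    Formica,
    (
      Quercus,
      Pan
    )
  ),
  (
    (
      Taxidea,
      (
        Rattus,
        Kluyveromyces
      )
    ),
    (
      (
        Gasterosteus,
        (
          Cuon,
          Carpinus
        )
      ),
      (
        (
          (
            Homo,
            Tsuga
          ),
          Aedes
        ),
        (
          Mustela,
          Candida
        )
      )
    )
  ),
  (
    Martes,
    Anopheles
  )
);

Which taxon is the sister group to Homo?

Tsuga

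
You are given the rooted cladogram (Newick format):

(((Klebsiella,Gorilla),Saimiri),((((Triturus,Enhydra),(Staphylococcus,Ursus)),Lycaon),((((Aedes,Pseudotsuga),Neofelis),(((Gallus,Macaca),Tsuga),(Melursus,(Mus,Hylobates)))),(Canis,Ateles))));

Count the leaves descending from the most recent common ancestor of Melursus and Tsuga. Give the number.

6

The MRCA of Melursus and Tsuga is the node subtending (((Gallus,Macaca),Tsuga),(Melursus,(Mus,Hylobates))).
That clade contains 6 terminal taxa: Gallus, Hylobates, Macaca, Melursus, Mus, Tsuga.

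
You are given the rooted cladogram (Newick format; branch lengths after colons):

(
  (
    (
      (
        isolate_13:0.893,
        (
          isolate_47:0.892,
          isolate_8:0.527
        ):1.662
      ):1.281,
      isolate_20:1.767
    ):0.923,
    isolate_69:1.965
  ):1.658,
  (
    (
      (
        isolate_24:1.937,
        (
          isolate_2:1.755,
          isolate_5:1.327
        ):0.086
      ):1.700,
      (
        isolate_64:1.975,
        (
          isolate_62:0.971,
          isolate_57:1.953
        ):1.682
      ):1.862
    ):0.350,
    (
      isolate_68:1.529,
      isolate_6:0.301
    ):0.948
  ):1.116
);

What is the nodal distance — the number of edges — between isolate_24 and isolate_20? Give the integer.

The MRCA of isolate_24 and isolate_20 is the root of the tree.
From isolate_24 up to that node: 4 branches. From isolate_20 up to the same node: 3 branches. Total: 4 + 3 = 7.

7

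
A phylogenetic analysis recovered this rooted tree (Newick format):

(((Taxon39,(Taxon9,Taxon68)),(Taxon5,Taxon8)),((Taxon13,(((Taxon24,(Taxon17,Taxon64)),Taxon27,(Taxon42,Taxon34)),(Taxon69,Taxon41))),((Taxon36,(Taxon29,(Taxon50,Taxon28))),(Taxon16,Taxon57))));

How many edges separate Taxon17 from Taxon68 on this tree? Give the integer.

The MRCA of Taxon17 and Taxon68 is the root of the tree.
From Taxon17 up to that node: 7 branches. From Taxon68 up to the same node: 4 branches. Total: 7 + 4 = 11.

11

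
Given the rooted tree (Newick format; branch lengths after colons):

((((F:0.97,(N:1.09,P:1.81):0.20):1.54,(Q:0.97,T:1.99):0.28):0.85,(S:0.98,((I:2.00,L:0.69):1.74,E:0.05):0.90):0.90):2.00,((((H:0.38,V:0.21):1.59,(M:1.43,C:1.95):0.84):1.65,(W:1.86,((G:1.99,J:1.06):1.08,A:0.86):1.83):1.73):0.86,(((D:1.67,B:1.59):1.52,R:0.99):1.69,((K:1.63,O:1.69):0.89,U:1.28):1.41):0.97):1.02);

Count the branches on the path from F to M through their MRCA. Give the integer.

9

The MRCA of F and M is the root of the tree.
From F up to that node: 4 branches. From M up to the same node: 5 branches. Total: 4 + 5 = 9.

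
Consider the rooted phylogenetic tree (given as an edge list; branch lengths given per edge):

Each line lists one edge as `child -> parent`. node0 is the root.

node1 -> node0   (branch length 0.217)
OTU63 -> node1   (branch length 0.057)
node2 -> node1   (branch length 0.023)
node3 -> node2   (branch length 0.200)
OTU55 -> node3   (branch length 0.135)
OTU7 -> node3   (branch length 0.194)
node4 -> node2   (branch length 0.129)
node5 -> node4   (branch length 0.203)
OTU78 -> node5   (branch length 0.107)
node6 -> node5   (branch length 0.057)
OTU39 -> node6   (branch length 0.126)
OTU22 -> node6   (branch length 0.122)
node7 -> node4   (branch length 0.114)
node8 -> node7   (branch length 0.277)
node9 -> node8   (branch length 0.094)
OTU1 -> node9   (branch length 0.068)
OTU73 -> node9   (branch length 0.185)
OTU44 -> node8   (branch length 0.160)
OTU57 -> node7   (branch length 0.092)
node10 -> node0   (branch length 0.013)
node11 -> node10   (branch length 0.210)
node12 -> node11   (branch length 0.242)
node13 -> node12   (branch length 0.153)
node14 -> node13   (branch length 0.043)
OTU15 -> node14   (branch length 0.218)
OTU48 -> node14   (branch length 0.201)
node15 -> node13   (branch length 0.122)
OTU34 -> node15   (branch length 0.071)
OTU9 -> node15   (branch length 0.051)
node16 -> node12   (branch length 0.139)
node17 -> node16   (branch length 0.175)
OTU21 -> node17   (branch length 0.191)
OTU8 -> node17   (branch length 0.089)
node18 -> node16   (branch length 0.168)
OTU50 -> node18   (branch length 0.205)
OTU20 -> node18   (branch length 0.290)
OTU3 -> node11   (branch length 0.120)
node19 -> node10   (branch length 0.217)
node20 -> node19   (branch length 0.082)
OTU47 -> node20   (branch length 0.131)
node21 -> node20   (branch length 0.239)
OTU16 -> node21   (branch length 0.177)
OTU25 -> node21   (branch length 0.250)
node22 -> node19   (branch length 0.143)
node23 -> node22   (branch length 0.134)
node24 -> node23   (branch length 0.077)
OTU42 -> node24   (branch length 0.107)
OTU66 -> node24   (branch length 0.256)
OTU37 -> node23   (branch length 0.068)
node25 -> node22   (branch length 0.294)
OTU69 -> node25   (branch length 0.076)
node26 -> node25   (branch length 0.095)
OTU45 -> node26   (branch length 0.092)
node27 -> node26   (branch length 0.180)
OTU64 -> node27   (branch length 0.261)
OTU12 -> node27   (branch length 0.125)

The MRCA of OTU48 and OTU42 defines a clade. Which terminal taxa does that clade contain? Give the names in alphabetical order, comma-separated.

Tracing OTU48: it sits inside (OTU15,OTU48).
Tracing OTU42: it sits inside (OTU42,OTU66).
The smallest clade enclosing both is (((((OTU15,OTU48),(OTU34,OTU9)),((OTU21,OTU8),(OTU50,OTU20))),OTU3),((OTU47,(OTU16,OTU25)),(((OTU42,OTU66),OTU37),(OTU69,(OTU45,(OTU64,OTU12)))))); the answer is its 19 terminal taxa in alphabetical order.

OTU12, OTU15, OTU16, OTU20, OTU21, OTU25, OTU3, OTU34, OTU37, OTU42, OTU45, OTU47, OTU48, OTU50, OTU64, OTU66, OTU69, OTU8, OTU9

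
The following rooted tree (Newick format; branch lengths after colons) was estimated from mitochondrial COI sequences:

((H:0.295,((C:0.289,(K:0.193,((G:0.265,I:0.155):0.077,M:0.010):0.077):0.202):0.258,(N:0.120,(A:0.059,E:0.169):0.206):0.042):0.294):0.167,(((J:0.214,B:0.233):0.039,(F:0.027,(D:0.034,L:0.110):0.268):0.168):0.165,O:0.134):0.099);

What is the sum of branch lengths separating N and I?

The path runs N → … → MRCA → … → I; the MRCA is the node subtending ((C,(K,((G,I),M))),(N,(A,E))).
Branch lengths along that path: 0.120 + 0.042 + 0.258 + 0.202 + 0.077 + 0.077 + 0.155 = 0.931.

0.931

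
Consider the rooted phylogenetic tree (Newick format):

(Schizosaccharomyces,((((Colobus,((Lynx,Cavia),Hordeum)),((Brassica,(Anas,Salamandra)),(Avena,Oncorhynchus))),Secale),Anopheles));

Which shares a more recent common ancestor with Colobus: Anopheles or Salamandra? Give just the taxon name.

The MRCA of Colobus and Salamandra subtends ((Colobus,((Lynx,Cavia),Hordeum)),((Brassica,(Anas,Salamandra)),(Avena,Oncorhynchus))) (9 taxa).
The MRCA of Colobus and Anopheles subtends ((((Colobus,((Lynx,Cavia),Hordeum)),((Brassica,(Anas,Salamandra)),(Avena,Oncorhynchus))),Secale),Anopheles) (11 taxa).
The first is nested inside the second, so Colobus shares a more recent common ancestor with Salamandra.

Salamandra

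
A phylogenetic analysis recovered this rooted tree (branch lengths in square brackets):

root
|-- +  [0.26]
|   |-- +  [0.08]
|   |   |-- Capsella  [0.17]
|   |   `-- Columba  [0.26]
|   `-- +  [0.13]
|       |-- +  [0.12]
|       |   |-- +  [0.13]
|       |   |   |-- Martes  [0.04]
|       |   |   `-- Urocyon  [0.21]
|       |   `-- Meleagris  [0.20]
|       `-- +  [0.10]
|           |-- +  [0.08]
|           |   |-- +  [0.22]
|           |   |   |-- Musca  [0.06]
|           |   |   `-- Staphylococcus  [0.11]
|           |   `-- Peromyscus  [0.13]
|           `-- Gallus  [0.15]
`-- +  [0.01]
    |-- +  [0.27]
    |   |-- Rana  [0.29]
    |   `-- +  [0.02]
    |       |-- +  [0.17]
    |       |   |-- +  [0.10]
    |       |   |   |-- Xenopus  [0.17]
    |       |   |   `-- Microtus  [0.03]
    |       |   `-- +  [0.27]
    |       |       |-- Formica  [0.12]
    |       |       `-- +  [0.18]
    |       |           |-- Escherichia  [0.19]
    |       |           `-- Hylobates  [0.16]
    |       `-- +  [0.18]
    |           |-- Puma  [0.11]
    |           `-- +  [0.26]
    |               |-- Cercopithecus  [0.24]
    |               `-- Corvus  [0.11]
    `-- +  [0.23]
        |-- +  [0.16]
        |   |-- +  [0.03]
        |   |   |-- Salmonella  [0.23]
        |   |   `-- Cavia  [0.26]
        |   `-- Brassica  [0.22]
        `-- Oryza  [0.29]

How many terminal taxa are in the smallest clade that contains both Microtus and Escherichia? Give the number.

5

The MRCA of Microtus and Escherichia is the node subtending ((Xenopus,Microtus),(Formica,(Escherichia,Hylobates))).
That clade contains 5 terminal taxa: Escherichia, Formica, Hylobates, Microtus, Xenopus.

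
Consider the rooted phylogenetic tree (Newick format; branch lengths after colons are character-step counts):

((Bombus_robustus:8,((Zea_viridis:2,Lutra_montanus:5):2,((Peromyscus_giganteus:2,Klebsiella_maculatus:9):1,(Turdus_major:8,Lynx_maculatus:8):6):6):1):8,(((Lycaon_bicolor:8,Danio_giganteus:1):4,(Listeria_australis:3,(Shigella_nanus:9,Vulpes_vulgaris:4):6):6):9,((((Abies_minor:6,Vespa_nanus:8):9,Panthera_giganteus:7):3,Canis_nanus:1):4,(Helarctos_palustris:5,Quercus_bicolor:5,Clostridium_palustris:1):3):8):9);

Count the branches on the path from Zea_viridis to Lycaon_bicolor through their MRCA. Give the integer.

8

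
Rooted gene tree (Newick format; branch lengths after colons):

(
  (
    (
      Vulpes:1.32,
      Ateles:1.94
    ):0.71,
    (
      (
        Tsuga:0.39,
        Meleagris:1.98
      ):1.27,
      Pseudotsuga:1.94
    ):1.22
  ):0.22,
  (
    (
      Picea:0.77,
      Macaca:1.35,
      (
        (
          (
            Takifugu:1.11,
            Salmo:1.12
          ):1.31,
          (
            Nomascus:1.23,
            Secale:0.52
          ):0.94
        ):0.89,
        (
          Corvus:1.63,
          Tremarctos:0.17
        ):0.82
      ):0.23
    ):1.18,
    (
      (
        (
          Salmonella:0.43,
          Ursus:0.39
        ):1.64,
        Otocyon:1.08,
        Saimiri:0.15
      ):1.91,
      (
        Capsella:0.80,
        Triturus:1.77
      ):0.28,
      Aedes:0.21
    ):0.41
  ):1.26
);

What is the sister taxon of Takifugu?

Salmo

Takifugu attaches to the tree at the node subtending (Takifugu,Salmo).
The other lineage descending from that same node — the sister group — is the single tip Salmo.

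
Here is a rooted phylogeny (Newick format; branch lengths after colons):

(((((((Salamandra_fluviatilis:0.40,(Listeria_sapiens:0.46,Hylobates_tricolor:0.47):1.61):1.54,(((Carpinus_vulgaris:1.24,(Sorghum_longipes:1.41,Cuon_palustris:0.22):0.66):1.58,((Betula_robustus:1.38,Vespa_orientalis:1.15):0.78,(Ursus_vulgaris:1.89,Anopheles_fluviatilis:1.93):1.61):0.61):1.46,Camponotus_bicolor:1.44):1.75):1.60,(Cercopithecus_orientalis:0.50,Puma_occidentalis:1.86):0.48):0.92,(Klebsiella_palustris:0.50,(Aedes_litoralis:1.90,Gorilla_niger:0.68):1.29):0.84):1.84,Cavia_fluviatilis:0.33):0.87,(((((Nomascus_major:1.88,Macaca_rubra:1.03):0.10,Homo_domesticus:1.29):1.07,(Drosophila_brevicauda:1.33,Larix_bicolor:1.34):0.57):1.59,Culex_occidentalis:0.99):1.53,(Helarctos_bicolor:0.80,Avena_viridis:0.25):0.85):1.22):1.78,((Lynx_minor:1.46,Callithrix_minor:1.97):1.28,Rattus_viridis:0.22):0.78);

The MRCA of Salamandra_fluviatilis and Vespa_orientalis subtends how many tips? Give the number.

11

The MRCA of Salamandra_fluviatilis and Vespa_orientalis is the node subtending ((Salamandra_fluviatilis,(Listeria_sapiens,Hylobates_tricolor)),(((Carpinus_vulgaris,(Sorghum_longipes,Cuon_palustris)),((Betula_robustus,Vespa_orientalis),(Ursus_vulgaris,Anopheles_fluviatilis))),Camponotus_bicolor)).
That clade contains 11 terminal taxa: Anopheles_fluviatilis, Betula_robustus, Camponotus_bicolor, Carpinus_vulgaris, Cuon_palustris, Hylobates_tricolor, Listeria_sapiens, Salamandra_fluviatilis, Sorghum_longipes, Ursus_vulgaris, Vespa_orientalis.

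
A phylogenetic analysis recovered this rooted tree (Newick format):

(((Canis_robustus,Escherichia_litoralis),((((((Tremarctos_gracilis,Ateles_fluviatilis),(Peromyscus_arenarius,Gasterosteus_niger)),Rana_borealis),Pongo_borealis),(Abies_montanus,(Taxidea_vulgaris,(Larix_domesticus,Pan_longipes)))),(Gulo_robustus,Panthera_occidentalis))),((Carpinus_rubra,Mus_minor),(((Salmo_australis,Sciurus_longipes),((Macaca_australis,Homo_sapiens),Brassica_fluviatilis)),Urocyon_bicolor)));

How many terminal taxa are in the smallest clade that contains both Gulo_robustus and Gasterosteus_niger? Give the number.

The MRCA of Gulo_robustus and Gasterosteus_niger is the node subtending ((((((Tremarctos_gracilis,Ateles_fluviatilis),(Peromyscus_arenarius,Gasterosteus_niger)),Rana_borealis),Pongo_borealis),(Abies_montanus,(Taxidea_vulgaris,(Larix_domesticus,Pan_longipes)))),(Gulo_robustus,Panthera_occidentalis)).
That clade contains 12 terminal taxa: Abies_montanus, Ateles_fluviatilis, Gasterosteus_niger, Gulo_robustus, Larix_domesticus, Pan_longipes, Panthera_occidentalis, Peromyscus_arenarius, Pongo_borealis, Rana_borealis, Taxidea_vulgaris, Tremarctos_gracilis.

12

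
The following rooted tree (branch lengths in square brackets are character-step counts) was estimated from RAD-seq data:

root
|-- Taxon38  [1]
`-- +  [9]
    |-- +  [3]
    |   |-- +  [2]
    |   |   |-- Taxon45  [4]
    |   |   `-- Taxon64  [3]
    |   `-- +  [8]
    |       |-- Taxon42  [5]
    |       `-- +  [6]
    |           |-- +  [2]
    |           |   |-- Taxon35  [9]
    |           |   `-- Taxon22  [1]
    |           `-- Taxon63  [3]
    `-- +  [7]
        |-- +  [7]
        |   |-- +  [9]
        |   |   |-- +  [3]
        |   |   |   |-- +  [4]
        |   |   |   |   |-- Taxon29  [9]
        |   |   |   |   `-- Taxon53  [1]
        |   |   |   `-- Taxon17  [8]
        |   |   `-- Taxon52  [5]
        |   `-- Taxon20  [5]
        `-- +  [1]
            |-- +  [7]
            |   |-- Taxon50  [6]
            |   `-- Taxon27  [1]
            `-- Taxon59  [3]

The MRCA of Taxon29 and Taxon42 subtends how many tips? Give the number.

14

The MRCA of Taxon29 and Taxon42 is the node subtending (((Taxon45,Taxon64),(Taxon42,((Taxon35,Taxon22),Taxon63))),(((((Taxon29,Taxon53),Taxon17),Taxon52),Taxon20),((Taxon50,Taxon27),Taxon59))).
That clade contains 14 terminal taxa: Taxon17, Taxon20, Taxon22, Taxon27, Taxon29, Taxon35, Taxon42, Taxon45, Taxon50, Taxon52, Taxon53, Taxon59, Taxon63, Taxon64.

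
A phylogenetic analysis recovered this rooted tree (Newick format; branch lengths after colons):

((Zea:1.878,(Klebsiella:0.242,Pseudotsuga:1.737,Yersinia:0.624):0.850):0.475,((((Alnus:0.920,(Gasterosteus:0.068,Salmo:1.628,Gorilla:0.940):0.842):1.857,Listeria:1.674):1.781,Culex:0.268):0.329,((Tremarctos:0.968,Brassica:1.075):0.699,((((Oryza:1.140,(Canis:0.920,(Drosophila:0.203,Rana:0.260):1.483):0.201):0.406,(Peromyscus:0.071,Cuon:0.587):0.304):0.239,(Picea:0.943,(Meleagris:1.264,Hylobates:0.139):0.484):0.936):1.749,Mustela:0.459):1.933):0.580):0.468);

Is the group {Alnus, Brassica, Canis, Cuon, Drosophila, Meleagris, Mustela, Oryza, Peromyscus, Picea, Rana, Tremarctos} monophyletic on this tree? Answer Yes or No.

No

The MRCA of the listed taxa subtends ((((Alnus,(Gasterosteus,Salmo,Gorilla)),Listeria),Culex),((Tremarctos,Brassica),((((Oryza,(Canis,(Drosophila,Rana))),(Peromyscus,Cuon)),(Picea,(Meleagris,Hylobates))),Mustela))).
That clade also contains Culex, Gasterosteus, Gorilla, Hylobates, Listeria, Salmo, which are not in the proposed group, so the group is not monophyletic.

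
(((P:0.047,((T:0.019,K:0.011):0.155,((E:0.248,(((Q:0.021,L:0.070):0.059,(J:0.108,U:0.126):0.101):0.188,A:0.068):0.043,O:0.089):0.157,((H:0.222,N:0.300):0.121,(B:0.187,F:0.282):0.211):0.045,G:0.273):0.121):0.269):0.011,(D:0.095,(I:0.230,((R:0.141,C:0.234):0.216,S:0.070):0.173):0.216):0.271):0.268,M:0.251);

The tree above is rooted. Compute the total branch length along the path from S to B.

1.574

The path runs S → … → MRCA → … → B; the MRCA is the node subtending ((P,((T,K),((E,(((Q,L),(J,U)),A),O),((H,N),(B,F)),G))),(D,(I,((R,C),S)))).
Branch lengths along that path: 0.070 + 0.173 + 0.216 + 0.271 + 0.011 + 0.269 + 0.121 + 0.045 + 0.211 + 0.187 = 1.574.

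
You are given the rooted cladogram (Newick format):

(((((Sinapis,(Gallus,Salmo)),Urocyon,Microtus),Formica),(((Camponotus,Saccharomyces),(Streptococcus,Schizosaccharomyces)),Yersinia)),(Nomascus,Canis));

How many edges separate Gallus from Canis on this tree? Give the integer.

8

The MRCA of Gallus and Canis is the root of the tree.
From Gallus up to that node: 6 branches. From Canis up to the same node: 2 branches. Total: 6 + 2 = 8.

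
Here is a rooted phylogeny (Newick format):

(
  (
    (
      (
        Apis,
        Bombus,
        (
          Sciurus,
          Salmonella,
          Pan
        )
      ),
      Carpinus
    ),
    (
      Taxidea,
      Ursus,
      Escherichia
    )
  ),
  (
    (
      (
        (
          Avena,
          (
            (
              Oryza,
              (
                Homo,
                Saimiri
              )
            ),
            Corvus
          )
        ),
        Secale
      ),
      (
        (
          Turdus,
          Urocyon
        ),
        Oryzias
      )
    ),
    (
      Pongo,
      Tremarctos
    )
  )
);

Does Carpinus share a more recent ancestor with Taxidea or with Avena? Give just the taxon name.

The MRCA of Carpinus and Taxidea subtends (((Apis,Bombus,(Sciurus,Salmonella,Pan)),Carpinus),(Taxidea,Ursus,Escherichia)) (9 taxa).
The MRCA of Carpinus and Avena is the root, subtending the entire tree (20 taxa).
The first is nested inside the second, so Carpinus shares a more recent common ancestor with Taxidea.

Taxidea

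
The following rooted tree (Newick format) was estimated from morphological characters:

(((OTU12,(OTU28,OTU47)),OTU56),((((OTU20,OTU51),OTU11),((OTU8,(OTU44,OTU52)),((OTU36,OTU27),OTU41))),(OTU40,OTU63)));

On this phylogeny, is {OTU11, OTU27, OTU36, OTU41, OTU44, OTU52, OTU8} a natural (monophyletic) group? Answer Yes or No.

The MRCA of the listed taxa subtends (((OTU20,OTU51),OTU11),((OTU8,(OTU44,OTU52)),((OTU36,OTU27),OTU41))).
That clade also contains OTU20, OTU51, which are not in the proposed group, so the group is not monophyletic.

No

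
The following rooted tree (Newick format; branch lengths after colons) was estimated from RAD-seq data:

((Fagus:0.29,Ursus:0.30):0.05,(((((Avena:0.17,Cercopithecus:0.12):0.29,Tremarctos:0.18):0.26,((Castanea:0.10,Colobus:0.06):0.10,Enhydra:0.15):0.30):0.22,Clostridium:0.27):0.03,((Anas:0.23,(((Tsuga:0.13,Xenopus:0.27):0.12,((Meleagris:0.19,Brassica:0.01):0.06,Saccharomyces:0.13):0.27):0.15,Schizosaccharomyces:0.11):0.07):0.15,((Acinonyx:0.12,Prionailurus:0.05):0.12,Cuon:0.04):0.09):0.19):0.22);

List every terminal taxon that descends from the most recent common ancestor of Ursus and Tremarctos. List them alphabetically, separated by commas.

Tracing Ursus: it sits inside (Fagus,Ursus).
Tracing Tremarctos: it sits inside ((Avena,Cercopithecus),Tremarctos).
The smallest clade enclosing both is the whole tree (their MRCA is the root), so the answer is all 19 tips in alphabetical order.

Acinonyx, Anas, Avena, Brassica, Castanea, Cercopithecus, Clostridium, Colobus, Cuon, Enhydra, Fagus, Meleagris, Prionailurus, Saccharomyces, Schizosaccharomyces, Tremarctos, Tsuga, Ursus, Xenopus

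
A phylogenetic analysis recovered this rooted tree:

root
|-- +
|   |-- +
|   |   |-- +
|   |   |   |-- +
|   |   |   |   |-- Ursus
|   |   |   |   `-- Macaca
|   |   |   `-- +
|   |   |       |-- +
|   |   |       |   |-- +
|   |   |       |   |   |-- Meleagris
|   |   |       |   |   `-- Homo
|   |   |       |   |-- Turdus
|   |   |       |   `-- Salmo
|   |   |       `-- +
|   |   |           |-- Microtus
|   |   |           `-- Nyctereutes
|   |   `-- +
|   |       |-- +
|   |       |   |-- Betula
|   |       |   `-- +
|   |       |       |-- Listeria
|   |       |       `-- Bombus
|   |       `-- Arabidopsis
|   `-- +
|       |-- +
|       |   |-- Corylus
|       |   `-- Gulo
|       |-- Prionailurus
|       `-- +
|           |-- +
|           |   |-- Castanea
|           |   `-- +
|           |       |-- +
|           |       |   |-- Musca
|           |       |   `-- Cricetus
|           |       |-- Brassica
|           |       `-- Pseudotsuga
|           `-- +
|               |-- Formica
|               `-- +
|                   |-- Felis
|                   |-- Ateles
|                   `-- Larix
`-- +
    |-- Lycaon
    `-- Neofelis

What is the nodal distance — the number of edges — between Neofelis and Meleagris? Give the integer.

9

The MRCA of Neofelis and Meleagris is the root of the tree.
From Neofelis up to that node: 2 branches. From Meleagris up to the same node: 7 branches. Total: 2 + 7 = 9.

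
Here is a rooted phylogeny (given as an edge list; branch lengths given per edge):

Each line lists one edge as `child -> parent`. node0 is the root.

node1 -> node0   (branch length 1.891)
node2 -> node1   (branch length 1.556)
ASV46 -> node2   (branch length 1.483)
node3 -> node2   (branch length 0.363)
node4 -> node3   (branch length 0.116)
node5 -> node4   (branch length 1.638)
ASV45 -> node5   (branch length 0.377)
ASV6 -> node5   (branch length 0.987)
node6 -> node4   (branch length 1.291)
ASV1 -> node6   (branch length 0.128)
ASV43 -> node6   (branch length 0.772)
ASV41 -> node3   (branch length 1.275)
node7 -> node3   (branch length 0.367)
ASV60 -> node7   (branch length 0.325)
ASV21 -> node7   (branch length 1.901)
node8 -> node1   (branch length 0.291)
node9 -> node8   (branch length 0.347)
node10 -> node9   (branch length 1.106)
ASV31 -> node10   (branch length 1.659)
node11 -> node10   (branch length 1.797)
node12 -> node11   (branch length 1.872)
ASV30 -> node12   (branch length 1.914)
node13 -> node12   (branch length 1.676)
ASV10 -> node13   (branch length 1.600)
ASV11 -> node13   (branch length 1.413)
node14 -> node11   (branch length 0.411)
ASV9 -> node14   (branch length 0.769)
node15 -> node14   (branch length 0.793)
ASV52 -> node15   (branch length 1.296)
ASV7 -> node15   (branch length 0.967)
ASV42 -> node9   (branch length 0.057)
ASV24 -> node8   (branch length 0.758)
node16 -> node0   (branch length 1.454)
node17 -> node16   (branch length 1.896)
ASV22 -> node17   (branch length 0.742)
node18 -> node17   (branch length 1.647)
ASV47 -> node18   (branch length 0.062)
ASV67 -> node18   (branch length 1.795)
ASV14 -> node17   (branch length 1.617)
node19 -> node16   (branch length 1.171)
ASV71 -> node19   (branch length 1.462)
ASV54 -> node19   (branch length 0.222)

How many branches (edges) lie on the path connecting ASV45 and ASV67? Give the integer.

The MRCA of ASV45 and ASV67 is the root of the tree.
From ASV45 up to that node: 6 branches. From ASV67 up to the same node: 4 branches. Total: 6 + 4 = 10.

10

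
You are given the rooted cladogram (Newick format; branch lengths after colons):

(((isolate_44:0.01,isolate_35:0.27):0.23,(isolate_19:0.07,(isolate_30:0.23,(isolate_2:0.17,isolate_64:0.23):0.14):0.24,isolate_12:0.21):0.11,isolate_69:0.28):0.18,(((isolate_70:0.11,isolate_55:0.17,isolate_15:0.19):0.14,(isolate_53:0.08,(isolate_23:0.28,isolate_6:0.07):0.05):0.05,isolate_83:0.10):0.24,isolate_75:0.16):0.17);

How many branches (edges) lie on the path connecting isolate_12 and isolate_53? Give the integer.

7

The MRCA of isolate_12 and isolate_53 is the root of the tree.
From isolate_12 up to that node: 3 branches. From isolate_53 up to the same node: 4 branches. Total: 3 + 4 = 7.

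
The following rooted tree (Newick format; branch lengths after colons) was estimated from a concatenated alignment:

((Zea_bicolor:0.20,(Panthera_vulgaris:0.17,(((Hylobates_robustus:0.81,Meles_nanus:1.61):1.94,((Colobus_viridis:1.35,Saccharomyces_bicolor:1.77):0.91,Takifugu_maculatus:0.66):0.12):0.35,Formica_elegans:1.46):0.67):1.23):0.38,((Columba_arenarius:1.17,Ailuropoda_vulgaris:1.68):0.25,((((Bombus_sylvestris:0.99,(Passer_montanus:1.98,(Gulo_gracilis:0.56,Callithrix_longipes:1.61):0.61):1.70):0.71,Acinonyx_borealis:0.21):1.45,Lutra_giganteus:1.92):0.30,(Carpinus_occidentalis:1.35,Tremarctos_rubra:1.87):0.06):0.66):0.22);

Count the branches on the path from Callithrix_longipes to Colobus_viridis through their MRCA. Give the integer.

The MRCA of Callithrix_longipes and Colobus_viridis is the root of the tree.
From Callithrix_longipes up to that node: 8 branches. From Colobus_viridis up to the same node: 7 branches. Total: 8 + 7 = 15.

15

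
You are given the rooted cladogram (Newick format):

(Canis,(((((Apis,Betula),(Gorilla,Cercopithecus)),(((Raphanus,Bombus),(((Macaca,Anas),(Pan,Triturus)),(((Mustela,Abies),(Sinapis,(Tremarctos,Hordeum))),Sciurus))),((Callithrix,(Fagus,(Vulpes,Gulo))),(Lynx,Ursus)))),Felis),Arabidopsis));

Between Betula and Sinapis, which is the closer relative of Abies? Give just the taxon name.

The MRCA of Abies and Sinapis subtends ((Mustela,Abies),(Sinapis,(Tremarctos,Hordeum))) (5 taxa).
The MRCA of Abies and Betula subtends (((Apis,Betula),(Gorilla,Cercopithecus)),(((Raphanus,Bombus),(((Macaca,Anas),(Pan,Triturus)),(((Mustela,Abies),(Sinapis,(Tremarctos,Hordeum))),Sciurus))),((Callithrix,(Fagus,(Vulpes,Gulo))),(Lynx,Ursus)))) (22 taxa).
The first is nested inside the second, so Abies shares a more recent common ancestor with Sinapis.

Sinapis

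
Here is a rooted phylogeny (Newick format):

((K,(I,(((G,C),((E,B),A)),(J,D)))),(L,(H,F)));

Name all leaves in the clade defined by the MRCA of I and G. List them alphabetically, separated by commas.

A, B, C, D, E, G, I, J

Tracing I: it sits inside (I,(((G,C),((E,B),A)),(J,D))).
Tracing G: it sits inside (G,C).
The smallest clade enclosing both is (I,(((G,C),((E,B),A)),(J,D))); the answer is its 8 terminal taxa in alphabetical order.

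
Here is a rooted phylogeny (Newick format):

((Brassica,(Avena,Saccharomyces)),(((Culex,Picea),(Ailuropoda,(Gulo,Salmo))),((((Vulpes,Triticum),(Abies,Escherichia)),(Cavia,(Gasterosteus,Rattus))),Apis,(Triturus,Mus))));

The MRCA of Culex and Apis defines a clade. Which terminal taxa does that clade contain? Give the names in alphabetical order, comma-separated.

Abies, Ailuropoda, Apis, Cavia, Culex, Escherichia, Gasterosteus, Gulo, Mus, Picea, Rattus, Salmo, Triticum, Triturus, Vulpes

Tracing Culex: it sits inside (Culex,Picea).
Tracing Apis: it sits inside ((((Vulpes,Triticum),(Abies,Escherichia)),(Cavia,(Gasterosteus,Rattus))),Apis,(Triturus,Mus)).
The smallest clade enclosing both is (((Culex,Picea),(Ailuropoda,(Gulo,Salmo))),((((Vulpes,Triticum),(Abies,Escherichia)),(Cavia,(Gasterosteus,Rattus))),Apis,(Triturus,Mus))); the answer is its 15 terminal taxa in alphabetical order.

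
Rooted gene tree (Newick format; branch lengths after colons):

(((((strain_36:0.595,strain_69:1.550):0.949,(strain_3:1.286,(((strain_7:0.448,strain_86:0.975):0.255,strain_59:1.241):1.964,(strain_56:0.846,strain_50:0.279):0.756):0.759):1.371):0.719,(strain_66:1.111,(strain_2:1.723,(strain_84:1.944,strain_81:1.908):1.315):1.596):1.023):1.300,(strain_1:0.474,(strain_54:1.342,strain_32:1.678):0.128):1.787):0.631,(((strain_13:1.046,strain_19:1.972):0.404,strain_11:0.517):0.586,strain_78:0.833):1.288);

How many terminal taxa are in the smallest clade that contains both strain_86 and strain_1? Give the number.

The MRCA of strain_86 and strain_1 is the node subtending ((((strain_36,strain_69),(strain_3,(((strain_7,strain_86),strain_59),(strain_56,strain_50)))),(strain_66,(strain_2,(strain_84,strain_81)))),(strain_1,(strain_54,strain_32))).
That clade contains 15 terminal taxa: strain_1, strain_2, strain_3, strain_32, strain_36, strain_50, strain_54, strain_56, strain_59, strain_66, strain_69, strain_7, strain_81, strain_84, strain_86.

15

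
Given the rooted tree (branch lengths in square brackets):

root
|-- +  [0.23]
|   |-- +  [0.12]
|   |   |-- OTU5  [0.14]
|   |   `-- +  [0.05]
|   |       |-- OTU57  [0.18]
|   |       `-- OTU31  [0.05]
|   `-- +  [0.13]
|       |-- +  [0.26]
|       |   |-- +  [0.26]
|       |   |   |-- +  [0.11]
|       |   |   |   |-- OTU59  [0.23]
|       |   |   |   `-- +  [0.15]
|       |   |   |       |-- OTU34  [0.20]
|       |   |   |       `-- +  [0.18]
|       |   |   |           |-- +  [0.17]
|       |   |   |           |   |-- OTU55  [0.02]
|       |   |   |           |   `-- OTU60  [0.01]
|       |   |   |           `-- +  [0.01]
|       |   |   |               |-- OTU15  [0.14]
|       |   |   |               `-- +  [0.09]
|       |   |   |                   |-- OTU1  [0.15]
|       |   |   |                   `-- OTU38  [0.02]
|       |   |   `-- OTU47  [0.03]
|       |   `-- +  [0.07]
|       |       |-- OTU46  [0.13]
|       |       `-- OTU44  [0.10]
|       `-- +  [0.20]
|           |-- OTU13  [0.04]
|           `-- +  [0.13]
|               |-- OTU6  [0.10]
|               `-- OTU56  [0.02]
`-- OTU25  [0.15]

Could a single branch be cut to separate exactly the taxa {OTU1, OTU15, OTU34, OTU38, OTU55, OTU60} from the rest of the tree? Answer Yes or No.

The most recent common ancestor of these taxa subtends (OTU34,((OTU55,OTU60),(OTU15,(OTU1,OTU38)))).
That clade has exactly 6 tips — every listed taxon and nothing else — so the group is monophyletic.

Yes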